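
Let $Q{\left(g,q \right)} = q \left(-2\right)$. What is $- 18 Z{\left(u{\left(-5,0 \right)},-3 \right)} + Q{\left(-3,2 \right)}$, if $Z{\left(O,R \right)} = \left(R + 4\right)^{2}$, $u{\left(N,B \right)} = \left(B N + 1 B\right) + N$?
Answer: $-22$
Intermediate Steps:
$u{\left(N,B \right)} = B + N + B N$ ($u{\left(N,B \right)} = \left(B N + B\right) + N = \left(B + B N\right) + N = B + N + B N$)
$Q{\left(g,q \right)} = - 2 q$
$Z{\left(O,R \right)} = \left(4 + R\right)^{2}$
$- 18 Z{\left(u{\left(-5,0 \right)},-3 \right)} + Q{\left(-3,2 \right)} = - 18 \left(4 - 3\right)^{2} - 4 = - 18 \cdot 1^{2} - 4 = \left(-18\right) 1 - 4 = -18 - 4 = -22$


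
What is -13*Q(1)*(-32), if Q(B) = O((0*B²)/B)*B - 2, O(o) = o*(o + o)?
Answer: -832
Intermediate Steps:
O(o) = 2*o² (O(o) = o*(2*o) = 2*o²)
Q(B) = -2 (Q(B) = (2*((0*B²)/B)²)*B - 2 = (2*(0/B)²)*B - 2 = (2*0²)*B - 2 = (2*0)*B - 2 = 0*B - 2 = 0 - 2 = -2)
-13*Q(1)*(-32) = -13*(-2)*(-32) = 26*(-32) = -832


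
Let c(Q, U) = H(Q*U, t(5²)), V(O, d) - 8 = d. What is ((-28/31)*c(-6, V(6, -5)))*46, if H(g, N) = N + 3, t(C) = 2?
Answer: -6440/31 ≈ -207.74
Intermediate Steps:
V(O, d) = 8 + d
H(g, N) = 3 + N
c(Q, U) = 5 (c(Q, U) = 3 + 2 = 5)
((-28/31)*c(-6, V(6, -5)))*46 = (-28/31*5)*46 = (-28*1/31*5)*46 = -28/31*5*46 = -140/31*46 = -6440/31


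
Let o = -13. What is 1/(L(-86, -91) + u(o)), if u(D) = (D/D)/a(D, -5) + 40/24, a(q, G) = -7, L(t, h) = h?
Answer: -21/1879 ≈ -0.011176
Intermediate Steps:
u(D) = 32/21 (u(D) = (D/D)/(-7) + 40/24 = 1*(-⅐) + 40*(1/24) = -⅐ + 5/3 = 32/21)
1/(L(-86, -91) + u(o)) = 1/(-91 + 32/21) = 1/(-1879/21) = -21/1879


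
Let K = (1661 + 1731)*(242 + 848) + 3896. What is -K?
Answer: -3701176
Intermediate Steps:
K = 3701176 (K = 3392*1090 + 3896 = 3697280 + 3896 = 3701176)
-K = -1*3701176 = -3701176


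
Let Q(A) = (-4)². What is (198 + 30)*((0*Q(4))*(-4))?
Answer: 0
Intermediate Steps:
Q(A) = 16
(198 + 30)*((0*Q(4))*(-4)) = (198 + 30)*((0*16)*(-4)) = 228*(0*(-4)) = 228*0 = 0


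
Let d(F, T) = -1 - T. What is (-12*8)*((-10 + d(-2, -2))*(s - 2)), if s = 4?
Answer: 1728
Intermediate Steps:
(-12*8)*((-10 + d(-2, -2))*(s - 2)) = (-12*8)*((-10 + (-1 - 1*(-2)))*(4 - 2)) = -96*(-10 + (-1 + 2))*2 = -96*(-10 + 1)*2 = -(-864)*2 = -96*(-18) = 1728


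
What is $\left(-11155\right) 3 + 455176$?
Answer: $421711$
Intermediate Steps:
$\left(-11155\right) 3 + 455176 = -33465 + 455176 = 421711$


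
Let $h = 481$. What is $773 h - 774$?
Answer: $371039$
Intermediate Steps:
$773 h - 774 = 773 \cdot 481 - 774 = 371813 - 774 = 371039$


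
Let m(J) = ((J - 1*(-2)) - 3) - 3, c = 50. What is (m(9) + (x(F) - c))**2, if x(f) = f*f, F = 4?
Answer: 841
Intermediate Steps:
m(J) = -4 + J (m(J) = ((J + 2) - 3) - 3 = ((2 + J) - 3) - 3 = (-1 + J) - 3 = -4 + J)
x(f) = f**2
(m(9) + (x(F) - c))**2 = ((-4 + 9) + (4**2 - 1*50))**2 = (5 + (16 - 50))**2 = (5 - 34)**2 = (-29)**2 = 841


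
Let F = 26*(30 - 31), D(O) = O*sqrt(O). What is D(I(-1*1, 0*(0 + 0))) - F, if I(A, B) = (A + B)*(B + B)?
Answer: 26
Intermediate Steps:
I(A, B) = 2*B*(A + B) (I(A, B) = (A + B)*(2*B) = 2*B*(A + B))
D(O) = O**(3/2)
F = -26 (F = 26*(-1) = -26)
D(I(-1*1, 0*(0 + 0))) - F = (2*(0*(0 + 0))*(-1*1 + 0*(0 + 0)))**(3/2) - 1*(-26) = (2*(0*0)*(-1 + 0*0))**(3/2) + 26 = (2*0*(-1 + 0))**(3/2) + 26 = (2*0*(-1))**(3/2) + 26 = 0**(3/2) + 26 = 0 + 26 = 26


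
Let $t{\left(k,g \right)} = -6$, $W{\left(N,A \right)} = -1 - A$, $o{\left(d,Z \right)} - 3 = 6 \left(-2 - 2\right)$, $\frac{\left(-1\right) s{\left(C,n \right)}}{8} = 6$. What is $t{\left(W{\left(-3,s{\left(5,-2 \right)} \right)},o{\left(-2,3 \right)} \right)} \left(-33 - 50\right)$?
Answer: $498$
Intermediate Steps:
$s{\left(C,n \right)} = -48$ ($s{\left(C,n \right)} = \left(-8\right) 6 = -48$)
$o{\left(d,Z \right)} = -21$ ($o{\left(d,Z \right)} = 3 + 6 \left(-2 - 2\right) = 3 + 6 \left(-4\right) = 3 - 24 = -21$)
$t{\left(W{\left(-3,s{\left(5,-2 \right)} \right)},o{\left(-2,3 \right)} \right)} \left(-33 - 50\right) = - 6 \left(-33 - 50\right) = \left(-6\right) \left(-83\right) = 498$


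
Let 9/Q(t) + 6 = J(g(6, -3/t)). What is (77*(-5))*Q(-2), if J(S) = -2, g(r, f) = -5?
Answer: 3465/8 ≈ 433.13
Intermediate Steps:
Q(t) = -9/8 (Q(t) = 9/(-6 - 2) = 9/(-8) = 9*(-⅛) = -9/8)
(77*(-5))*Q(-2) = (77*(-5))*(-9/8) = -385*(-9/8) = 3465/8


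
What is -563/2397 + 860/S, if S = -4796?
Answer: -1190392/2874003 ≈ -0.41419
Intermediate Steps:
-563/2397 + 860/S = -563/2397 + 860/(-4796) = -563*1/2397 + 860*(-1/4796) = -563/2397 - 215/1199 = -1190392/2874003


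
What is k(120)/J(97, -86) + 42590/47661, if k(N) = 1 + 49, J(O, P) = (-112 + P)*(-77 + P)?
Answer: 229488785/256368519 ≈ 0.89515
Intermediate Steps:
k(N) = 50
k(120)/J(97, -86) + 42590/47661 = 50/(8624 + (-86)² - 189*(-86)) + 42590/47661 = 50/(8624 + 7396 + 16254) + 42590*(1/47661) = 50/32274 + 42590/47661 = 50*(1/32274) + 42590/47661 = 25/16137 + 42590/47661 = 229488785/256368519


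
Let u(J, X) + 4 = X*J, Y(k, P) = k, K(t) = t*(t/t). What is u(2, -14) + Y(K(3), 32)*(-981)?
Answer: -2975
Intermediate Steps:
K(t) = t (K(t) = t*1 = t)
u(J, X) = -4 + J*X (u(J, X) = -4 + X*J = -4 + J*X)
u(2, -14) + Y(K(3), 32)*(-981) = (-4 + 2*(-14)) + 3*(-981) = (-4 - 28) - 2943 = -32 - 2943 = -2975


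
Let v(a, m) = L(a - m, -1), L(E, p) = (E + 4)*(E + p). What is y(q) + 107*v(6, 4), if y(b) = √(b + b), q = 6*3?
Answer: 648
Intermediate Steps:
q = 18
y(b) = √2*√b (y(b) = √(2*b) = √2*√b)
L(E, p) = (4 + E)*(E + p)
v(a, m) = -4 + (a - m)² - 3*m + 3*a (v(a, m) = (a - m)² + 4*(a - m) + 4*(-1) + (a - m)*(-1) = (a - m)² + (-4*m + 4*a) - 4 + (m - a) = -4 + (a - m)² - 3*m + 3*a)
y(q) + 107*v(6, 4) = √2*√18 + 107*(-4 + (6 - 1*4)² - 3*4 + 3*6) = √2*(3*√2) + 107*(-4 + (6 - 4)² - 12 + 18) = 6 + 107*(-4 + 2² - 12 + 18) = 6 + 107*(-4 + 4 - 12 + 18) = 6 + 107*6 = 6 + 642 = 648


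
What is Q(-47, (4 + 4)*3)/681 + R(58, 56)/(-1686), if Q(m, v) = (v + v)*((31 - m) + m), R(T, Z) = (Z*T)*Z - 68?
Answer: -20218442/191361 ≈ -105.66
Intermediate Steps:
R(T, Z) = -68 + T*Z² (R(T, Z) = (T*Z)*Z - 68 = T*Z² - 68 = -68 + T*Z²)
Q(m, v) = 62*v (Q(m, v) = (2*v)*31 = 62*v)
Q(-47, (4 + 4)*3)/681 + R(58, 56)/(-1686) = (62*((4 + 4)*3))/681 + (-68 + 58*56²)/(-1686) = (62*(8*3))*(1/681) + (-68 + 58*3136)*(-1/1686) = (62*24)*(1/681) + (-68 + 181888)*(-1/1686) = 1488*(1/681) + 181820*(-1/1686) = 496/227 - 90910/843 = -20218442/191361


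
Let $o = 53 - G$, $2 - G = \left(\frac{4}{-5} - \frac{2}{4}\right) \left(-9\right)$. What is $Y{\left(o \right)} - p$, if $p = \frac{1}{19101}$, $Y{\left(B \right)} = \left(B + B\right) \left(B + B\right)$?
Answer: $\frac{7509157004}{477525} \approx 15725.0$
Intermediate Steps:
$G = - \frac{97}{10}$ ($G = 2 - \left(\frac{4}{-5} - \frac{2}{4}\right) \left(-9\right) = 2 - \left(4 \left(- \frac{1}{5}\right) - \frac{1}{2}\right) \left(-9\right) = 2 - \left(- \frac{4}{5} - \frac{1}{2}\right) \left(-9\right) = 2 - \left(- \frac{13}{10}\right) \left(-9\right) = 2 - \frac{117}{10} = - \frac{97}{10} \approx -9.7$)
$o = \frac{627}{10}$ ($o = 53 - - \frac{97}{10} = 53 + \frac{97}{10} = \frac{627}{10} \approx 62.7$)
$Y{\left(B \right)} = 4 B^{2}$ ($Y{\left(B \right)} = 2 B 2 B = 4 B^{2}$)
$p = \frac{1}{19101} \approx 5.2353 \cdot 10^{-5}$
$Y{\left(o \right)} - p = 4 \left(\frac{627}{10}\right)^{2} - \frac{1}{19101} = 4 \cdot \frac{393129}{100} - \frac{1}{19101} = \frac{393129}{25} - \frac{1}{19101} = \frac{7509157004}{477525}$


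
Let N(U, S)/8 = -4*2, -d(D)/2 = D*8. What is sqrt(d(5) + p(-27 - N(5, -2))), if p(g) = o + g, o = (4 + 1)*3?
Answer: 2*I*sqrt(7) ≈ 5.2915*I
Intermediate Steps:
d(D) = -16*D (d(D) = -2*D*8 = -16*D)
N(U, S) = -64 (N(U, S) = 8*(-4*2) = 8*(-8) = -64)
o = 15 (o = 5*3 = 15)
p(g) = 15 + g
sqrt(d(5) + p(-27 - N(5, -2))) = sqrt(-16*5 + (15 + (-27 - 1*(-64)))) = sqrt(-80 + (15 + (-27 + 64))) = sqrt(-80 + (15 + 37)) = sqrt(-80 + 52) = sqrt(-28) = 2*I*sqrt(7)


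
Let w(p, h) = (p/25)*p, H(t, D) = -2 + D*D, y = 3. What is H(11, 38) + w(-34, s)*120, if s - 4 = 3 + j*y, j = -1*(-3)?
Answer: 34954/5 ≈ 6990.8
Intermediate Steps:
j = 3
H(t, D) = -2 + D**2
s = 16 (s = 4 + (3 + 3*3) = 4 + (3 + 9) = 4 + 12 = 16)
w(p, h) = p**2/25 (w(p, h) = (p*(1/25))*p = (p/25)*p = p**2/25)
H(11, 38) + w(-34, s)*120 = (-2 + 38**2) + ((1/25)*(-34)**2)*120 = (-2 + 1444) + ((1/25)*1156)*120 = 1442 + (1156/25)*120 = 1442 + 27744/5 = 34954/5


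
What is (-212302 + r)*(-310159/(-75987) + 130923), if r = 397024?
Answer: 612584711795840/25329 ≈ 2.4185e+10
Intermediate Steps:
(-212302 + r)*(-310159/(-75987) + 130923) = (-212302 + 397024)*(-310159/(-75987) + 130923) = 184722*(-310159*(-1/75987) + 130923) = 184722*(310159/75987 + 130923) = 184722*(9948756160/75987) = 612584711795840/25329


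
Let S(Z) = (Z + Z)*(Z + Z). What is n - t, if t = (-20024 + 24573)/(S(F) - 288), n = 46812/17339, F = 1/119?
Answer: 1307866822439/70714753396 ≈ 18.495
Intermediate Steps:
F = 1/119 ≈ 0.0084034
S(Z) = 4*Z**2 (S(Z) = (2*Z)*(2*Z) = 4*Z**2)
n = 46812/17339 (n = 46812*(1/17339) = 46812/17339 ≈ 2.6998)
t = -64418389/4078364 (t = (-20024 + 24573)/(4*(1/119)**2 - 288) = 4549/(4*(1/14161) - 288) = 4549/(4/14161 - 288) = 4549/(-4078364/14161) = 4549*(-14161/4078364) = -64418389/4078364 ≈ -15.795)
n - t = 46812/17339 - 1*(-64418389/4078364) = 46812/17339 + 64418389/4078364 = 1307866822439/70714753396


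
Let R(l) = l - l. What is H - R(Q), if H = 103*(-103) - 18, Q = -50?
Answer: -10627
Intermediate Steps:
R(l) = 0
H = -10627 (H = -10609 - 18 = -10627)
H - R(Q) = -10627 - 1*0 = -10627 + 0 = -10627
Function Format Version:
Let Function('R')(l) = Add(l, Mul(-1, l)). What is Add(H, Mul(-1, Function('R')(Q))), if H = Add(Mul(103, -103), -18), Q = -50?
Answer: -10627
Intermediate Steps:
Function('R')(l) = 0
H = -10627 (H = Add(-10609, -18) = -10627)
Add(H, Mul(-1, Function('R')(Q))) = Add(-10627, Mul(-1, 0)) = Add(-10627, 0) = -10627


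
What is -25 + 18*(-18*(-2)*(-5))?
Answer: -3265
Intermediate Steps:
-25 + 18*(-18*(-2)*(-5)) = -25 + 18*(-3*(-12)*(-5)) = -25 + 18*(36*(-5)) = -25 + 18*(-180) = -25 - 3240 = -3265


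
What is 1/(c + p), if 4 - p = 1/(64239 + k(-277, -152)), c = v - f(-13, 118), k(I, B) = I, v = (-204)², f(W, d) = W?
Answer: 63962/2662929945 ≈ 2.4019e-5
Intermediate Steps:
v = 41616
c = 41629 (c = 41616 - 1*(-13) = 41616 + 13 = 41629)
p = 255847/63962 (p = 4 - 1/(64239 - 277) = 4 - 1/63962 = 255847/63962 ≈ 4.0000)
1/(c + p) = 1/(41629 + 255847/63962) = 1/(2662929945/63962) = 63962/2662929945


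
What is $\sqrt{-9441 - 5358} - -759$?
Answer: $759 + i \sqrt{14799} \approx 759.0 + 121.65 i$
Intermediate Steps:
$\sqrt{-9441 - 5358} - -759 = \sqrt{-14799} + \left(-14267 + 15026\right) = i \sqrt{14799} + 759 = 759 + i \sqrt{14799}$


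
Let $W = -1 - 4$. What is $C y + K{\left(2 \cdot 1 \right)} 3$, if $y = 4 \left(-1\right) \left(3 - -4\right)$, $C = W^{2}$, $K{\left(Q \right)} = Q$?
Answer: $-694$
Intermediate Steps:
$W = -5$
$C = 25$ ($C = \left(-5\right)^{2} = 25$)
$y = -28$ ($y = - 4 \left(3 + 4\right) = \left(-4\right) 7 = -28$)
$C y + K{\left(2 \cdot 1 \right)} 3 = 25 \left(-28\right) + 2 \cdot 1 \cdot 3 = -700 + 2 \cdot 3 = -700 + 6 = -694$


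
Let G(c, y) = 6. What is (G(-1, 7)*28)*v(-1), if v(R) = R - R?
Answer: 0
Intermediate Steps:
v(R) = 0
(G(-1, 7)*28)*v(-1) = (6*28)*0 = 168*0 = 0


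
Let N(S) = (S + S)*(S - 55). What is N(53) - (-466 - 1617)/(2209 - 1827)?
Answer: -78901/382 ≈ -206.55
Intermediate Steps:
N(S) = 2*S*(-55 + S) (N(S) = (2*S)*(-55 + S) = 2*S*(-55 + S))
N(53) - (-466 - 1617)/(2209 - 1827) = 2*53*(-55 + 53) - (-466 - 1617)/(2209 - 1827) = 2*53*(-2) - (-2083)/382 = -212 - (-2083)/382 = -212 - 1*(-2083/382) = -212 + 2083/382 = -78901/382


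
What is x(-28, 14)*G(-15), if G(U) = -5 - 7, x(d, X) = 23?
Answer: -276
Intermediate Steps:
G(U) = -12
x(-28, 14)*G(-15) = 23*(-12) = -276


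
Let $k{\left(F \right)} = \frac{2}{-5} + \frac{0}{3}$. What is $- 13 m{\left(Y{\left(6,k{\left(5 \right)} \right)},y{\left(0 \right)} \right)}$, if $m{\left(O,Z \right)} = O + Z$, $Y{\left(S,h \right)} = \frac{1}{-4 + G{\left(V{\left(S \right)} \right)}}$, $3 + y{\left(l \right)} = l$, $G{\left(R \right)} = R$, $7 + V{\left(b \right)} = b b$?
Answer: $\frac{962}{25} \approx 38.48$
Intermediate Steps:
$V{\left(b \right)} = -7 + b^{2}$ ($V{\left(b \right)} = -7 + b b = -7 + b^{2}$)
$y{\left(l \right)} = -3 + l$
$k{\left(F \right)} = - \frac{2}{5}$ ($k{\left(F \right)} = 2 \left(- \frac{1}{5}\right) + 0 \cdot \frac{1}{3} = - \frac{2}{5} + 0 = - \frac{2}{5}$)
$Y{\left(S,h \right)} = \frac{1}{-11 + S^{2}}$ ($Y{\left(S,h \right)} = \frac{1}{-4 + \left(-7 + S^{2}\right)} = \frac{1}{-11 + S^{2}}$)
$- 13 m{\left(Y{\left(6,k{\left(5 \right)} \right)},y{\left(0 \right)} \right)} = - 13 \left(\frac{1}{-11 + 6^{2}} + \left(-3 + 0\right)\right) = - 13 \left(\frac{1}{-11 + 36} - 3\right) = - 13 \left(\frac{1}{25} - 3\right) = \left(-13\right) \left(- \frac{74}{25}\right) = \frac{962}{25}$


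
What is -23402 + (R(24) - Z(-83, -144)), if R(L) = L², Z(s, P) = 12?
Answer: -22838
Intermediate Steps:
-23402 + (R(24) - Z(-83, -144)) = -23402 + (24² - 1*12) = -23402 + (576 - 12) = -23402 + 564 = -22838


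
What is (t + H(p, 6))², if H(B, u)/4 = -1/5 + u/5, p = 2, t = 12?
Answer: 256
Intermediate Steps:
H(B, u) = -⅘ + 4*u/5 (H(B, u) = 4*(-1/5 + u/5) = 4*(-1*⅕ + u*(⅕)) = 4*(-⅕ + u/5) = -⅘ + 4*u/5)
(t + H(p, 6))² = (12 + (-⅘ + (⅘)*6))² = (12 + (-⅘ + 24/5))² = (12 + 4)² = 16² = 256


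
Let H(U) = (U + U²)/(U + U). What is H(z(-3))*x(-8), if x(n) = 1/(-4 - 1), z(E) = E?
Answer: ⅕ ≈ 0.20000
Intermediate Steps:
H(U) = (U + U²)/(2*U) (H(U) = (U + U²)/((2*U)) = (U + U²)*(1/(2*U)) = (U + U²)/(2*U))
x(n) = -⅕ (x(n) = 1/(-5) = -⅕)
H(z(-3))*x(-8) = (½ + (½)*(-3))*(-⅕) = (½ - 3/2)*(-⅕) = -1*(-⅕) = ⅕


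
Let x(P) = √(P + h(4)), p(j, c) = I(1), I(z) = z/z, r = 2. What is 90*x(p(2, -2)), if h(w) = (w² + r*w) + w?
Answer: 90*√29 ≈ 484.67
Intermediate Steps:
I(z) = 1
p(j, c) = 1
h(w) = w² + 3*w (h(w) = (w² + 2*w) + w = w² + 3*w)
x(P) = √(28 + P) (x(P) = √(P + 4*(3 + 4)) = √(P + 4*7) = √(P + 28) = √(28 + P))
90*x(p(2, -2)) = 90*√(28 + 1) = 90*√29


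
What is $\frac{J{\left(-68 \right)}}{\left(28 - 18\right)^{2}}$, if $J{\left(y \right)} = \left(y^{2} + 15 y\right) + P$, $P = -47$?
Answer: $\frac{3557}{100} \approx 35.57$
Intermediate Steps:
$J{\left(y \right)} = -47 + y^{2} + 15 y$ ($J{\left(y \right)} = \left(y^{2} + 15 y\right) - 47 = -47 + y^{2} + 15 y$)
$\frac{J{\left(-68 \right)}}{\left(28 - 18\right)^{2}} = \frac{-47 + \left(-68\right)^{2} + 15 \left(-68\right)}{\left(28 - 18\right)^{2}} = \frac{-47 + 4624 - 1020}{10^{2}} = \frac{3557}{100}$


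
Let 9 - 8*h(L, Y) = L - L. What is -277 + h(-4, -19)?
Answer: -2207/8 ≈ -275.88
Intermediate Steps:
h(L, Y) = 9/8 (h(L, Y) = 9/8 - (L - L)/8 = 9/8 - ⅛*0 = 9/8 + 0 = 9/8)
-277 + h(-4, -19) = -277 + 9/8 = -2207/8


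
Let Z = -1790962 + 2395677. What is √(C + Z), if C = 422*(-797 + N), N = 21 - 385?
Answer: √114773 ≈ 338.78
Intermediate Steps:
N = -364
C = -489942 (C = 422*(-797 - 364) = 422*(-1161) = -489942)
Z = 604715
√(C + Z) = √(-489942 + 604715) = √114773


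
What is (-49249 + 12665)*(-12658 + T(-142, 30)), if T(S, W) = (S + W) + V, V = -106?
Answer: 471055584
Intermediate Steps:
T(S, W) = -106 + S + W (T(S, W) = (S + W) - 106 = -106 + S + W)
(-49249 + 12665)*(-12658 + T(-142, 30)) = (-49249 + 12665)*(-12658 + (-106 - 142 + 30)) = -36584*(-12658 - 218) = -36584*(-12876) = 471055584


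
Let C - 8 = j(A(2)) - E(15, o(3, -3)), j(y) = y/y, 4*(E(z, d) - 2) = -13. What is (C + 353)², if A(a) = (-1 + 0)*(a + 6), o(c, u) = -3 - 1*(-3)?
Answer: 2111209/16 ≈ 1.3195e+5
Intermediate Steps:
o(c, u) = 0 (o(c, u) = -3 + 3 = 0)
A(a) = -6 - a (A(a) = -(6 + a) = -6 - a)
E(z, d) = -5/4 (E(z, d) = 2 + (¼)*(-13) = 2 - 13/4 = -5/4)
j(y) = 1
C = 41/4 (C = 8 + (1 - 1*(-5/4)) = 8 + (1 + 5/4) = 8 + 9/4 = 41/4 ≈ 10.250)
(C + 353)² = (41/4 + 353)² = (1453/4)² = 2111209/16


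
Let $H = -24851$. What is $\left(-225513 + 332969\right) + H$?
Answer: $82605$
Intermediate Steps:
$\left(-225513 + 332969\right) + H = \left(-225513 + 332969\right) - 24851 = 107456 - 24851 = 82605$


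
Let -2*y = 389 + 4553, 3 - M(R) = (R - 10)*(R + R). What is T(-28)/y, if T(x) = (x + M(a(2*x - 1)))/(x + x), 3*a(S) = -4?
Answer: -71/177912 ≈ -0.00039907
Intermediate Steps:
a(S) = -4/3 (a(S) = (⅓)*(-4) = -4/3)
M(R) = 3 - 2*R*(-10 + R) (M(R) = 3 - (R - 10)*(R + R) = 3 - (-10 + R)*2*R = 3 - 2*R*(-10 + R))
y = -2471 (y = -(389 + 4553)/2 = -½*4942 = -2471)
T(x) = (-245/9 + x)/(2*x) (T(x) = (x + (3 - 2*(-4/3)² + 20*(-4/3)))/(x + x) = (x + (3 - 2*16/9 - 80/3))/((2*x)) = (x + (3 - 32/9 - 80/3))*(1/(2*x)) = (x - 245/9)*(1/(2*x)) = (-245/9 + x)*(1/(2*x)) = (-245/9 + x)/(2*x))
T(-28)/y = ((1/18)*(-245 + 9*(-28))/(-28))/(-2471) = ((1/18)*(-1/28)*(-245 - 252))*(-1/2471) = ((1/18)*(-1/28)*(-497))*(-1/2471) = (71/72)*(-1/2471) = -71/177912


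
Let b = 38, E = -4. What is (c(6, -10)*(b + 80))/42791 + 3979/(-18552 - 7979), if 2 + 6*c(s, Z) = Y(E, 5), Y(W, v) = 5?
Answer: -168700060/1135288021 ≈ -0.14860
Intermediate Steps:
c(s, Z) = 1/2 (c(s, Z) = -1/3 + (1/6)*5 = -1/3 + 5/6 = 1/2)
(c(6, -10)*(b + 80))/42791 + 3979/(-18552 - 7979) = ((38 + 80)/2)/42791 + 3979/(-18552 - 7979) = ((1/2)*118)*(1/42791) + 3979/(-26531) = 59*(1/42791) + 3979*(-1/26531) = 59/42791 - 3979/26531 = -168700060/1135288021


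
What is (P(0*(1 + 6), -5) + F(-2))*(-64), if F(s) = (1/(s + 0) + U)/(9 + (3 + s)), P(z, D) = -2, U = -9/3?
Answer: 752/5 ≈ 150.40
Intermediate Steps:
U = -3 (U = -9*⅓ = -3)
F(s) = (-3 + 1/s)/(12 + s) (F(s) = (1/(s + 0) - 3)/(9 + (3 + s)) = (1/s - 3)/(12 + s) = (-3 + 1/s)/(12 + s))
(P(0*(1 + 6), -5) + F(-2))*(-64) = (-2 + (1 - 3*(-2))/((-2)*(12 - 2)))*(-64) = (-2 - ½*(1 + 6)/10)*(-64) = (-2 - ½*⅒*7)*(-64) = (-2 - 7/20)*(-64) = -47/20*(-64) = 752/5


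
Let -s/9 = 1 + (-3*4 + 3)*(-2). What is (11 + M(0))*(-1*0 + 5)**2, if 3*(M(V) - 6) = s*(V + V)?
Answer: 425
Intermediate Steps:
s = -171 (s = -9*(1 + (-3*4 + 3)*(-2)) = -9*(1 + (-12 + 3)*(-2)) = -9*(1 - 9*(-2)) = -9*(1 + 18) = -9*19 = -171)
M(V) = 6 - 114*V (M(V) = 6 + (-171*(V + V))/3 = 6 + (-342*V)/3 = 6 - 114*V)
(11 + M(0))*(-1*0 + 5)**2 = (11 + (6 - 114*0))*(-1*0 + 5)**2 = (11 + (6 + 0))*(0 + 5)**2 = (11 + 6)*5**2 = 17*25 = 425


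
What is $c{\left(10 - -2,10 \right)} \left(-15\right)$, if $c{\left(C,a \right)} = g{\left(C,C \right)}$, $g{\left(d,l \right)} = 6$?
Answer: $-90$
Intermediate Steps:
$c{\left(C,a \right)} = 6$
$c{\left(10 - -2,10 \right)} \left(-15\right) = 6 \left(-15\right) = -90$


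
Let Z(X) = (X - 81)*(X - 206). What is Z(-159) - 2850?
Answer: 84750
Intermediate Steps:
Z(X) = (-206 + X)*(-81 + X) (Z(X) = (-81 + X)*(-206 + X) = (-206 + X)*(-81 + X))
Z(-159) - 2850 = (16686 + (-159)² - 287*(-159)) - 2850 = (16686 + 25281 + 45633) - 2850 = 87600 - 2850 = 84750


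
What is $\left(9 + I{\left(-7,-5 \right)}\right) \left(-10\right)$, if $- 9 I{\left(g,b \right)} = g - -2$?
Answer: $- \frac{860}{9} \approx -95.556$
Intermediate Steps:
$I{\left(g,b \right)} = - \frac{2}{9} - \frac{g}{9}$ ($I{\left(g,b \right)} = - \frac{g - -2}{9} = - \frac{g + 2}{9} = - \frac{2 + g}{9} = - \frac{2}{9} - \frac{g}{9}$)
$\left(9 + I{\left(-7,-5 \right)}\right) \left(-10\right) = \left(9 - - \frac{5}{9}\right) \left(-10\right) = \left(9 + \left(- \frac{2}{9} + \frac{7}{9}\right)\right) \left(-10\right) = \left(9 + \frac{5}{9}\right) \left(-10\right) = \frac{86}{9} \left(-10\right) = - \frac{860}{9}$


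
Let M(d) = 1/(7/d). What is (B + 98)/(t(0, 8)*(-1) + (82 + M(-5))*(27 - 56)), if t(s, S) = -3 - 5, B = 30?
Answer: -896/16445 ≈ -0.054485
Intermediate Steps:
t(s, S) = -8
M(d) = d/7
(B + 98)/(t(0, 8)*(-1) + (82 + M(-5))*(27 - 56)) = (30 + 98)/(-8*(-1) + (82 + (⅐)*(-5))*(27 - 56)) = 128/(8 + (82 - 5/7)*(-29)) = 128/(8 + (569/7)*(-29)) = 128/(8 - 16501/7) = 128/(-16445/7) = 128*(-7/16445) = -896/16445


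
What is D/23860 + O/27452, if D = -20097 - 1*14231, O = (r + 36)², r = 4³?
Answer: -43985766/40937795 ≈ -1.0745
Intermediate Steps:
r = 64
O = 10000 (O = (64 + 36)² = 100² = 10000)
D = -34328 (D = -20097 - 14231 = -34328)
D/23860 + O/27452 = -34328/23860 + 10000/27452 = -34328*1/23860 + 10000*(1/27452) = -8582/5965 + 2500/6863 = -43985766/40937795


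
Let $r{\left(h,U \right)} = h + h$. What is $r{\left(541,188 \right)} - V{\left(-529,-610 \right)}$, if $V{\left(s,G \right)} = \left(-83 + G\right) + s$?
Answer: $2304$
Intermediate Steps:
$V{\left(s,G \right)} = -83 + G + s$
$r{\left(h,U \right)} = 2 h$
$r{\left(541,188 \right)} - V{\left(-529,-610 \right)} = 2 \cdot 541 - \left(-83 - 610 - 529\right) = 1082 - -1222 = 1082 + 1222 = 2304$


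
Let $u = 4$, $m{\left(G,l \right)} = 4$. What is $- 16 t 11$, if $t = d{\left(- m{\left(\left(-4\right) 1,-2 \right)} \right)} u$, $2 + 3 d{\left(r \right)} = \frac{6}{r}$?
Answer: $\frac{2464}{3} \approx 821.33$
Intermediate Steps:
$d{\left(r \right)} = - \frac{2}{3} + \frac{2}{r}$ ($d{\left(r \right)} = - \frac{2}{3} + \frac{6 \frac{1}{r}}{3} = - \frac{2}{3} + \frac{2}{r}$)
$t = - \frac{14}{3}$ ($t = \left(- \frac{2}{3} + \frac{2}{\left(-1\right) 4}\right) 4 = \left(- \frac{2}{3} + \frac{2}{-4}\right) 4 = \left(- \frac{2}{3} + 2 \left(- \frac{1}{4}\right)\right) 4 = \left(- \frac{2}{3} - \frac{1}{2}\right) 4 = \left(- \frac{7}{6}\right) 4 = - \frac{14}{3} \approx -4.6667$)
$- 16 t 11 = \left(-16\right) \left(- \frac{14}{3}\right) 11 = \frac{224}{3} \cdot 11 = \frac{2464}{3}$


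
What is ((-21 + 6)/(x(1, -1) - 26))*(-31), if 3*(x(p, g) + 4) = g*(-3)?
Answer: -465/29 ≈ -16.034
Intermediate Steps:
x(p, g) = -4 - g (x(p, g) = -4 + (g*(-3))/3 = -4 + (-3*g)/3 = -4 - g)
((-21 + 6)/(x(1, -1) - 26))*(-31) = ((-21 + 6)/((-4 - 1*(-1)) - 26))*(-31) = (-15/((-4 + 1) - 26))*(-31) = (-15/(-3 - 26))*(-31) = (-15/(-29))*(-31) = -1/29*(-15)*(-31) = (15/29)*(-31) = -465/29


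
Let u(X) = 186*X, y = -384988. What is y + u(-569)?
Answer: -490822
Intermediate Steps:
y + u(-569) = -384988 + 186*(-569) = -384988 - 105834 = -490822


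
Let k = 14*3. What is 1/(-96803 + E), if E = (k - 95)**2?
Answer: -1/93994 ≈ -1.0639e-5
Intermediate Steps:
k = 42
E = 2809 (E = (42 - 95)**2 = (-53)**2 = 2809)
1/(-96803 + E) = 1/(-96803 + 2809) = 1/(-93994) = -1/93994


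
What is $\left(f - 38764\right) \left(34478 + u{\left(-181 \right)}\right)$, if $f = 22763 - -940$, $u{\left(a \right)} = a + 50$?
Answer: $-517300167$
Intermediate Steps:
$u{\left(a \right)} = 50 + a$
$f = 23703$ ($f = 22763 + 940 = 23703$)
$\left(f - 38764\right) \left(34478 + u{\left(-181 \right)}\right) = \left(23703 - 38764\right) \left(34478 + \left(50 - 181\right)\right) = - 15061 \left(34478 - 131\right) = \left(-15061\right) 34347 = -517300167$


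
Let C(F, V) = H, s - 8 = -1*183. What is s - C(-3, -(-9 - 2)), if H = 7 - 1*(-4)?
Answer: -186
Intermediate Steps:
s = -175 (s = 8 - 1*183 = 8 - 183 = -175)
H = 11 (H = 7 + 4 = 11)
C(F, V) = 11
s - C(-3, -(-9 - 2)) = -175 - 1*11 = -175 - 11 = -186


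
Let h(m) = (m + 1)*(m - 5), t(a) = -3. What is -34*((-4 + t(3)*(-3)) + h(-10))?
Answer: -4760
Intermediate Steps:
h(m) = (1 + m)*(-5 + m)
-34*((-4 + t(3)*(-3)) + h(-10)) = -34*((-4 - 3*(-3)) + (-5 + (-10)**2 - 4*(-10))) = -34*((-4 + 9) + (-5 + 100 + 40)) = -34*(5 + 135) = -34*140 = -4760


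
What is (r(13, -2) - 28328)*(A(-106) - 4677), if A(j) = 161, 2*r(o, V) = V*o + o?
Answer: 127958602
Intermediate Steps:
r(o, V) = o/2 + V*o/2 (r(o, V) = (V*o + o)/2 = (o + V*o)/2 = o/2 + V*o/2)
(r(13, -2) - 28328)*(A(-106) - 4677) = ((½)*13*(1 - 2) - 28328)*(161 - 4677) = ((½)*13*(-1) - 28328)*(-4516) = (-13/2 - 28328)*(-4516) = -56669/2*(-4516) = 127958602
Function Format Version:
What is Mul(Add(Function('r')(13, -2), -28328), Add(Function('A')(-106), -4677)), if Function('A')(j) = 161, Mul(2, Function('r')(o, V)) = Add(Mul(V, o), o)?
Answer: 127958602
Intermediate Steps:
Function('r')(o, V) = Add(Mul(Rational(1, 2), o), Mul(Rational(1, 2), V, o)) (Function('r')(o, V) = Mul(Rational(1, 2), Add(Mul(V, o), o)) = Mul(Rational(1, 2), Add(o, Mul(V, o))) = Add(Mul(Rational(1, 2), o), Mul(Rational(1, 2), V, o)))
Mul(Add(Function('r')(13, -2), -28328), Add(Function('A')(-106), -4677)) = Mul(Add(Mul(Rational(1, 2), 13, Add(1, -2)), -28328), Add(161, -4677)) = Mul(Add(Mul(Rational(1, 2), 13, -1), -28328), -4516) = Mul(Add(Rational(-13, 2), -28328), -4516) = Mul(Rational(-56669, 2), -4516) = 127958602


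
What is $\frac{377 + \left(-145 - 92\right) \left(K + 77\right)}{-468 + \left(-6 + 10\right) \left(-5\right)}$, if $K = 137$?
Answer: $\frac{50341}{488} \approx 103.16$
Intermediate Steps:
$\frac{377 + \left(-145 - 92\right) \left(K + 77\right)}{-468 + \left(-6 + 10\right) \left(-5\right)} = \frac{377 + \left(-145 - 92\right) \left(137 + 77\right)}{-468 + \left(-6 + 10\right) \left(-5\right)} = \frac{377 - 50718}{-468 + 4 \left(-5\right)} = \frac{377 - 50718}{-468 - 20} = - \frac{50341}{-488} = \left(-50341\right) \left(- \frac{1}{488}\right) = \frac{50341}{488}$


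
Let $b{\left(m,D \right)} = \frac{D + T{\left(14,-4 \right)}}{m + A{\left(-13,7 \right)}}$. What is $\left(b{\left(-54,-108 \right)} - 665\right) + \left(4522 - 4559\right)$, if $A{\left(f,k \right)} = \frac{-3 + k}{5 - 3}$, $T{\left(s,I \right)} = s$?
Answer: $- \frac{18205}{26} \approx -700.19$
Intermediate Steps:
$A{\left(f,k \right)} = - \frac{3}{2} + \frac{k}{2}$ ($A{\left(f,k \right)} = \frac{-3 + k}{2} = \left(-3 + k\right) \frac{1}{2} = - \frac{3}{2} + \frac{k}{2}$)
$b{\left(m,D \right)} = \frac{14 + D}{2 + m}$ ($b{\left(m,D \right)} = \frac{D + 14}{m + \left(- \frac{3}{2} + \frac{1}{2} \cdot 7\right)} = \frac{14 + D}{m + \left(- \frac{3}{2} + \frac{7}{2}\right)} = \frac{14 + D}{m + 2} = \frac{14 + D}{2 + m}$)
$\left(b{\left(-54,-108 \right)} - 665\right) + \left(4522 - 4559\right) = \left(\frac{14 - 108}{2 - 54} - 665\right) + \left(4522 - 4559\right) = \left(\frac{1}{-52} \left(-94\right) - 665\right) - 37 = \left(\left(- \frac{1}{52}\right) \left(-94\right) - 665\right) - 37 = \left(\frac{47}{26} - 665\right) - 37 = - \frac{17243}{26} - 37 = - \frac{18205}{26}$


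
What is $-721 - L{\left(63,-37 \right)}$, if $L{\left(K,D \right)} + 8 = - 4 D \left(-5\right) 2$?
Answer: $767$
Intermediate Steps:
$L{\left(K,D \right)} = -8 + 40 D$ ($L{\left(K,D \right)} = -8 + - 4 D \left(-5\right) 2 = -8 + 20 D 2 = -8 + 40 D$)
$-721 - L{\left(63,-37 \right)} = -721 - \left(-8 + 40 \left(-37\right)\right) = -721 - \left(-8 - 1480\right) = -721 - -1488 = -721 + 1488 = 767$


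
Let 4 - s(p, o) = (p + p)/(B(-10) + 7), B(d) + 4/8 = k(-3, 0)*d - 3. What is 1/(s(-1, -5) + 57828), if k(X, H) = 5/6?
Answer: 29/1677116 ≈ 1.7292e-5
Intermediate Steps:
k(X, H) = ⅚ (k(X, H) = 5*(⅙) = ⅚)
B(d) = -7/2 + 5*d/6 (B(d) = -½ + (5*d/6 - 3) = -½ + (-3 + 5*d/6) = -7/2 + 5*d/6)
s(p, o) = 4 + 12*p/29 (s(p, o) = 4 - (p + p)/((-7/2 + (⅚)*(-10)) + 7) = 4 - 2*p/((-7/2 - 25/3) + 7) = 4 - 2*p/(-71/6 + 7) = 4 - 2*p/(-29/6) = 4 - 2*p*(-6)/29 = 4 - (-12)*p/29 = 4 + 12*p/29)
1/(s(-1, -5) + 57828) = 1/((4 + (12/29)*(-1)) + 57828) = 1/((4 - 12/29) + 57828) = 1/(104/29 + 57828) = 1/(1677116/29) = 29/1677116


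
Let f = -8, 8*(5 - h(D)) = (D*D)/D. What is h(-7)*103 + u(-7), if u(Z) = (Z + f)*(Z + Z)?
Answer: 6521/8 ≈ 815.13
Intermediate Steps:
h(D) = 5 - D/8 (h(D) = 5 - D*D/(8*D) = 5 - D²/(8*D) = 5 - D/8)
u(Z) = 2*Z*(-8 + Z) (u(Z) = (Z - 8)*(Z + Z) = (-8 + Z)*(2*Z) = 2*Z*(-8 + Z))
h(-7)*103 + u(-7) = (5 - ⅛*(-7))*103 + 2*(-7)*(-8 - 7) = (5 + 7/8)*103 + 2*(-7)*(-15) = (47/8)*103 + 210 = 4841/8 + 210 = 6521/8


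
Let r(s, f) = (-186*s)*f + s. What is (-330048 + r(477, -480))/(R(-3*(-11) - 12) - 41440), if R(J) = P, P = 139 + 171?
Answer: -4695221/4570 ≈ -1027.4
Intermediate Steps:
P = 310
R(J) = 310
r(s, f) = s - 186*f*s (r(s, f) = -186*f*s + s = s - 186*f*s)
(-330048 + r(477, -480))/(R(-3*(-11) - 12) - 41440) = (-330048 + 477*(1 - 186*(-480)))/(310 - 41440) = (-330048 + 477*(1 + 89280))/(-41130) = (-330048 + 477*89281)*(-1/41130) = (-330048 + 42587037)*(-1/41130) = 42256989*(-1/41130) = -4695221/4570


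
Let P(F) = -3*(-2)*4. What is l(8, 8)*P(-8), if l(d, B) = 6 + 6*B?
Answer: 1296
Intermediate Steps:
P(F) = 24 (P(F) = 6*4 = 24)
l(8, 8)*P(-8) = (6 + 6*8)*24 = (6 + 48)*24 = 54*24 = 1296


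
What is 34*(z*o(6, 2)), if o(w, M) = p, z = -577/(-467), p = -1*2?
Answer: -39236/467 ≈ -84.017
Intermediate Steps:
p = -2
z = 577/467 (z = -577*(-1/467) = 577/467 ≈ 1.2355)
o(w, M) = -2
34*(z*o(6, 2)) = 34*((577/467)*(-2)) = 34*(-1154/467) = -39236/467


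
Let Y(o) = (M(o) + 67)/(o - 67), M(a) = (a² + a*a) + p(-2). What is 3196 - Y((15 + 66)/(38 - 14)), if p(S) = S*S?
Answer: 6510057/2036 ≈ 3197.5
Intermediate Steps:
p(S) = S²
M(a) = 4 + 2*a² (M(a) = (a² + a*a) + (-2)² = (a² + a²) + 4 = 2*a² + 4 = 4 + 2*a²)
Y(o) = (71 + 2*o²)/(-67 + o) (Y(o) = ((4 + 2*o²) + 67)/(o - 67) = (71 + 2*o²)/(-67 + o))
3196 - Y((15 + 66)/(38 - 14)) = 3196 - (71 + 2*((15 + 66)/(38 - 14))²)/(-67 + (15 + 66)/(38 - 14)) = 3196 - (71 + 2*(81/24)²)/(-67 + 81/24) = 3196 - (71 + 2*(81*(1/24))²)/(-67 + 81*(1/24)) = 3196 - (71 + 2*(27/8)²)/(-67 + 27/8) = 3196 - (71 + 2*(729/64))/(-509/8) = 3196 - (-8)*(71 + 729/32)/509 = 3196 - (-8)*3001/(509*32) = 3196 - 1*(-3001/2036) = 3196 + 3001/2036 = 6510057/2036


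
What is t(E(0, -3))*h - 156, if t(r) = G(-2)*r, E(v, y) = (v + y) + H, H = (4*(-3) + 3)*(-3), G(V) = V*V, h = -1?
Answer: -252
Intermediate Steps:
G(V) = V²
H = 27 (H = (-12 + 3)*(-3) = -9*(-3) = 27)
E(v, y) = 27 + v + y (E(v, y) = (v + y) + 27 = 27 + v + y)
t(r) = 4*r (t(r) = (-2)²*r = 4*r)
t(E(0, -3))*h - 156 = (4*(27 + 0 - 3))*(-1) - 156 = (4*24)*(-1) - 156 = 96*(-1) - 156 = -96 - 156 = -252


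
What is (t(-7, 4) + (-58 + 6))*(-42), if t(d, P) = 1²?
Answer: 2142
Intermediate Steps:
t(d, P) = 1
(t(-7, 4) + (-58 + 6))*(-42) = (1 + (-58 + 6))*(-42) = (1 - 52)*(-42) = -51*(-42) = 2142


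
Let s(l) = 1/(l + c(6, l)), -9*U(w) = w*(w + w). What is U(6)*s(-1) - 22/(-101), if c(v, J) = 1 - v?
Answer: 470/303 ≈ 1.5512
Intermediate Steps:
U(w) = -2*w²/9 (U(w) = -w*(w + w)/9 = -w*2*w/9 = -2*w²/9)
s(l) = 1/(-5 + l) (s(l) = 1/(l + (1 - 1*6)) = 1/(l + (1 - 6)) = 1/(l - 5) = 1/(-5 + l))
U(6)*s(-1) - 22/(-101) = (-2/9*6²)/(-5 - 1) - 22/(-101) = -2/9*36/(-6) - 22*(-1/101) = -8*(-⅙) + 22/101 = 4/3 + 22/101 = 470/303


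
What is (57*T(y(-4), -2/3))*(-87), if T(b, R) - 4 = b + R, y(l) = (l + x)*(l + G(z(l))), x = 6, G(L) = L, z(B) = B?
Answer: 62814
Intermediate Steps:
y(l) = 2*l*(6 + l) (y(l) = (l + 6)*(l + l) = (6 + l)*(2*l) = 2*l*(6 + l))
T(b, R) = 4 + R + b (T(b, R) = 4 + (b + R) = 4 + (R + b) = 4 + R + b)
(57*T(y(-4), -2/3))*(-87) = (57*(4 - 2/3 + 2*(-4)*(6 - 4)))*(-87) = (57*(4 - 2*⅓ + 2*(-4)*2))*(-87) = (57*(4 - ⅔ - 16))*(-87) = (57*(-38/3))*(-87) = -722*(-87) = 62814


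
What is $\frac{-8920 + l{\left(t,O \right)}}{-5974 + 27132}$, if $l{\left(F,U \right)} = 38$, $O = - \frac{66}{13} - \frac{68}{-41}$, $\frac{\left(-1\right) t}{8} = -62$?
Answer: $- \frac{4441}{10579} \approx -0.41979$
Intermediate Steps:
$t = 496$ ($t = \left(-8\right) \left(-62\right) = 496$)
$O = - \frac{1822}{533}$ ($O = \left(-66\right) \frac{1}{13} - - \frac{68}{41} = - \frac{66}{13} + \frac{68}{41} = - \frac{1822}{533} \approx -3.4184$)
$\frac{-8920 + l{\left(t,O \right)}}{-5974 + 27132} = \frac{-8920 + 38}{-5974 + 27132} = - \frac{8882}{21158} = \left(-8882\right) \frac{1}{21158} = - \frac{4441}{10579}$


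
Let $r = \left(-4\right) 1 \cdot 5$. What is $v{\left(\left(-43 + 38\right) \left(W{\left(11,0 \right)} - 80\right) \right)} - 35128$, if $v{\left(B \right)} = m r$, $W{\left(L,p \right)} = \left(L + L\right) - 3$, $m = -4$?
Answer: $-35048$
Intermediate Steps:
$r = -20$ ($r = \left(-4\right) 5 = -20$)
$W{\left(L,p \right)} = -3 + 2 L$ ($W{\left(L,p \right)} = 2 L - 3 = -3 + 2 L$)
$v{\left(B \right)} = 80$ ($v{\left(B \right)} = \left(-4\right) \left(-20\right) = 80$)
$v{\left(\left(-43 + 38\right) \left(W{\left(11,0 \right)} - 80\right) \right)} - 35128 = 80 - 35128 = -35048$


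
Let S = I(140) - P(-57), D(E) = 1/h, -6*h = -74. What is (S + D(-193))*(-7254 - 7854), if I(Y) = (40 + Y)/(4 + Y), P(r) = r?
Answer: -32606841/37 ≈ -8.8127e+5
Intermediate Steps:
h = 37/3 (h = -1/6*(-74) = 37/3 ≈ 12.333)
D(E) = 3/37 (D(E) = 1/(37/3) = 3/37)
I(Y) = (40 + Y)/(4 + Y)
S = 233/4 (S = (40 + 140)/(4 + 140) - 1*(-57) = 180/144 + 57 = (1/144)*180 + 57 = 5/4 + 57 = 233/4 ≈ 58.250)
(S + D(-193))*(-7254 - 7854) = (233/4 + 3/37)*(-7254 - 7854) = (8633/148)*(-15108) = -32606841/37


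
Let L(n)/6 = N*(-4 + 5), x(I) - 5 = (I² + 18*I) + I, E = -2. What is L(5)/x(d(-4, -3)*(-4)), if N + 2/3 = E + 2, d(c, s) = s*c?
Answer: -4/1397 ≈ -0.0028633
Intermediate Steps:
d(c, s) = c*s
N = -⅔ (N = -⅔ + (-2 + 2) = -⅔ + 0 = -⅔ ≈ -0.66667)
x(I) = 5 + I² + 19*I (x(I) = 5 + ((I² + 18*I) + I) = 5 + (I² + 19*I) = 5 + I² + 19*I)
L(n) = -4 (L(n) = 6*(-2*(-4 + 5)/3) = 6*(-⅔*1) = 6*(-⅔) = -4)
L(5)/x(d(-4, -3)*(-4)) = -4/(5 + (-4*(-3)*(-4))² + 19*(-4*(-3)*(-4))) = -4/(5 + (12*(-4))² + 19*(12*(-4))) = -4/(5 + (-48)² + 19*(-48)) = -4/(5 + 2304 - 912) = -4/1397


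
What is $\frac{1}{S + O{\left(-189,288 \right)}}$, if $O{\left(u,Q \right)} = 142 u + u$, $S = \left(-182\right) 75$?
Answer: $- \frac{1}{40677} \approx -2.4584 \cdot 10^{-5}$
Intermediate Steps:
$S = -13650$
$O{\left(u,Q \right)} = 143 u$
$\frac{1}{S + O{\left(-189,288 \right)}} = \frac{1}{-13650 + 143 \left(-189\right)} = \frac{1}{-13650 - 27027} = \frac{1}{-40677} = - \frac{1}{40677}$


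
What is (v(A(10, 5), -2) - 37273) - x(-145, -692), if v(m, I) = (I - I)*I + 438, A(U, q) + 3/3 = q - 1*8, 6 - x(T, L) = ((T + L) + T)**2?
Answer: 927483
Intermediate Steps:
x(T, L) = 6 - (L + 2*T)**2 (x(T, L) = 6 - ((T + L) + T)**2 = 6 - ((L + T) + T)**2 = 6 - (L + 2*T)**2)
A(U, q) = -9 + q (A(U, q) = -1 + (q - 1*8) = -1 + (q - 8) = -1 + (-8 + q) = -9 + q)
v(m, I) = 438 (v(m, I) = 0*I + 438 = 0 + 438 = 438)
(v(A(10, 5), -2) - 37273) - x(-145, -692) = (438 - 37273) - (6 - (-692 + 2*(-145))**2) = -36835 - (6 - (-692 - 290)**2) = -36835 - (6 - 1*(-982)**2) = -36835 - (6 - 1*964324) = -36835 - (6 - 964324) = -36835 - 1*(-964318) = -36835 + 964318 = 927483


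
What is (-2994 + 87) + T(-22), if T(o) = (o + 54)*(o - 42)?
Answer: -4955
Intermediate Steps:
T(o) = (-42 + o)*(54 + o) (T(o) = (54 + o)*(-42 + o) = (-42 + o)*(54 + o))
(-2994 + 87) + T(-22) = (-2994 + 87) + (-2268 + (-22)² + 12*(-22)) = -2907 + (-2268 + 484 - 264) = -2907 - 2048 = -4955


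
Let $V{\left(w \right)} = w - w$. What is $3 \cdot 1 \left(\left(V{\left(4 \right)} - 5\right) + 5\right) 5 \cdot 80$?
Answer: $0$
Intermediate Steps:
$V{\left(w \right)} = 0$
$3 \cdot 1 \left(\left(V{\left(4 \right)} - 5\right) + 5\right) 5 \cdot 80 = 3 \cdot 1 \left(\left(0 - 5\right) + 5\right) 5 \cdot 80 = 3 \cdot 1 \left(-5 + 5\right) 5 \cdot 80 = 3 \cdot 1 \cdot 0 \cdot 5 \cdot 80 = 3 \cdot 0 \cdot 5 \cdot 80 = 3 \cdot 0 \cdot 80 = 0 \cdot 80 = 0$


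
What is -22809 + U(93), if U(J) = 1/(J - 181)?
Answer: -2007193/88 ≈ -22809.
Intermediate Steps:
U(J) = 1/(-181 + J)
-22809 + U(93) = -22809 + 1/(-181 + 93) = -22809 + 1/(-88) = -22809 - 1/88 = -2007193/88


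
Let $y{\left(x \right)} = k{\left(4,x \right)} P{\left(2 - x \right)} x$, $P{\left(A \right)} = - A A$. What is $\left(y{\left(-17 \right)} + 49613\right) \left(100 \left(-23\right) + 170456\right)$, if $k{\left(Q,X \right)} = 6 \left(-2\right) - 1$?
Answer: $-5072930208$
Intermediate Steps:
$k{\left(Q,X \right)} = -13$ ($k{\left(Q,X \right)} = -12 - 1 = -13$)
$P{\left(A \right)} = - A^{2}$
$y{\left(x \right)} = 13 x \left(2 - x\right)^{2}$ ($y{\left(x \right)} = - 13 \left(- \left(2 - x\right)^{2}\right) x = 13 \left(2 - x\right)^{2} x = 13 x \left(2 - x\right)^{2}$)
$\left(y{\left(-17 \right)} + 49613\right) \left(100 \left(-23\right) + 170456\right) = \left(13 \left(-17\right) \left(-2 - 17\right)^{2} + 49613\right) \left(100 \left(-23\right) + 170456\right) = \left(13 \left(-17\right) \left(-19\right)^{2} + 49613\right) \left(-2300 + 170456\right) = \left(13 \left(-17\right) 361 + 49613\right) 168156 = \left(-79781 + 49613\right) 168156 = \left(-30168\right) 168156 = -5072930208$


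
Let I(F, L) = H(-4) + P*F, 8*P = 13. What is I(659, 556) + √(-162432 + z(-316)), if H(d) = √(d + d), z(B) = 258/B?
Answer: 8567/8 + 2*I*√2 + I*√4054972830/158 ≈ 1070.9 + 405.86*I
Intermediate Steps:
P = 13/8 (P = (⅛)*13 = 13/8 ≈ 1.6250)
H(d) = √2*√d (H(d) = √(2*d) = √2*√d)
I(F, L) = 13*F/8 + 2*I*√2 (I(F, L) = √2*√(-4) + 13*F/8 = √2*(2*I) + 13*F/8 = 2*I*√2 + 13*F/8 = 13*F/8 + 2*I*√2)
I(659, 556) + √(-162432 + z(-316)) = ((13/8)*659 + 2*I*√2) + √(-162432 + 258/(-316)) = (8567/8 + 2*I*√2) + √(-162432 + 258*(-1/316)) = (8567/8 + 2*I*√2) + √(-162432 - 129/158) = (8567/8 + 2*I*√2) + √(-25664385/158) = (8567/8 + 2*I*√2) + I*√4054972830/158 = 8567/8 + 2*I*√2 + I*√4054972830/158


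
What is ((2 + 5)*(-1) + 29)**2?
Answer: 484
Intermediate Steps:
((2 + 5)*(-1) + 29)**2 = (7*(-1) + 29)**2 = (-7 + 29)**2 = 22**2 = 484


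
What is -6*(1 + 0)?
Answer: -6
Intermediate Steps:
-6*(1 + 0) = -6*1 = -6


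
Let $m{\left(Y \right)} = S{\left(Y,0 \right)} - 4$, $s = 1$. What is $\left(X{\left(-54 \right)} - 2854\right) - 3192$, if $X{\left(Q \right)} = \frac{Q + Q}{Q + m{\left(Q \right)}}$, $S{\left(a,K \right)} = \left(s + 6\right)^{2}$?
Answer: $-6034$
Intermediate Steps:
$S{\left(a,K \right)} = 49$ ($S{\left(a,K \right)} = \left(1 + 6\right)^{2} = 7^{2} = 49$)
$m{\left(Y \right)} = 45$ ($m{\left(Y \right)} = 49 - 4 = 45$)
$X{\left(Q \right)} = \frac{2 Q}{45 + Q}$ ($X{\left(Q \right)} = \frac{Q + Q}{Q + 45} = \frac{2 Q}{45 + Q}$)
$\left(X{\left(-54 \right)} - 2854\right) - 3192 = \left(2 \left(-54\right) \frac{1}{45 - 54} - 2854\right) - 3192 = \left(2 \left(-54\right) \frac{1}{-9} - 2854\right) - 3192 = \left(2 \left(-54\right) \left(- \frac{1}{9}\right) - 2854\right) - 3192 = \left(12 - 2854\right) - 3192 = -2842 - 3192 = -6034$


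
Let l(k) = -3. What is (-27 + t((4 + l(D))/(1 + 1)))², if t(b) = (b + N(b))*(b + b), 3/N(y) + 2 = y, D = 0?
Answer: 3249/4 ≈ 812.25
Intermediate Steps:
N(y) = 3/(-2 + y)
t(b) = 2*b*(b + 3/(-2 + b)) (t(b) = (b + 3/(-2 + b))*(b + b) = (b + 3/(-2 + b))*(2*b) = 2*b*(b + 3/(-2 + b)))
(-27 + t((4 + l(D))/(1 + 1)))² = (-27 + 2*((4 - 3)/(1 + 1))*(3 + ((4 - 3)/(1 + 1))*(-2 + (4 - 3)/(1 + 1)))/(-2 + (4 - 3)/(1 + 1)))² = (-27 + 2*(1/2)*(3 + (1/2)*(-2 + 1/2))/(-2 + 1/2))² = (-27 + 2*(1*(½))*(3 + (1*(½))*(-2 + 1*(½)))/(-2 + 1*(½)))² = (-27 + 2*(½)*(3 + (-2 + ½)/2)/(-2 + ½))² = (-27 + 2*(½)*(3 + (½)*(-3/2))/(-3/2))² = (-27 + 2*(½)*(-⅔)*(3 - ¾))² = (-27 + 2*(½)*(-⅔)*(9/4))² = (-27 - 3/2)² = (-57/2)² = 3249/4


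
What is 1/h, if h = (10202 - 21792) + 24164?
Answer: 1/12574 ≈ 7.9529e-5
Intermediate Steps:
h = 12574 (h = -11590 + 24164 = 12574)
1/h = 1/12574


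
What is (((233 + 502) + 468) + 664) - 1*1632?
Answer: 235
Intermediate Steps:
(((233 + 502) + 468) + 664) - 1*1632 = ((735 + 468) + 664) - 1632 = (1203 + 664) - 1632 = 1867 - 1632 = 235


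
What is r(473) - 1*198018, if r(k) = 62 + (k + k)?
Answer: -197010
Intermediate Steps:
r(k) = 62 + 2*k
r(473) - 1*198018 = (62 + 2*473) - 1*198018 = (62 + 946) - 198018 = 1008 - 198018 = -197010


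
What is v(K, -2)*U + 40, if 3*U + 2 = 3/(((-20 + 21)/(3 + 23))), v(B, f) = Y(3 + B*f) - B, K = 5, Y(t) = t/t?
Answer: -184/3 ≈ -61.333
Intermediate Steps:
Y(t) = 1
v(B, f) = 1 - B
U = 76/3 (U = -⅔ + (3/(((-20 + 21)/(3 + 23))))/3 = -⅔ + (3/((1/26)))/3 = -⅔ + (3/((1*(1/26))))/3 = -⅔ + (3/(1/26))/3 = -⅔ + (3*26)/3 = -⅔ + (⅓)*78 = -⅔ + 26 = 76/3 ≈ 25.333)
v(K, -2)*U + 40 = (1 - 1*5)*(76/3) + 40 = (1 - 5)*(76/3) + 40 = -4*76/3 + 40 = -304/3 + 40 = -184/3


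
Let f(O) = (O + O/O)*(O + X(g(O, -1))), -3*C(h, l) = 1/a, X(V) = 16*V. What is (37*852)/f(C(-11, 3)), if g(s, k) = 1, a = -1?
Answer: 70929/49 ≈ 1447.5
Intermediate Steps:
C(h, l) = ⅓ (C(h, l) = -⅓/(-1) = -⅓*(-1) = ⅓)
f(O) = (1 + O)*(16 + O) (f(O) = (O + O/O)*(O + 16*1) = (O + 1)*(O + 16) = (1 + O)*(16 + O))
(37*852)/f(C(-11, 3)) = (37*852)/(16 + (⅓)² + 17*(⅓)) = 31524/(16 + ⅑ + 17/3) = 31524/(196/9) = 31524*(9/196) = 70929/49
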